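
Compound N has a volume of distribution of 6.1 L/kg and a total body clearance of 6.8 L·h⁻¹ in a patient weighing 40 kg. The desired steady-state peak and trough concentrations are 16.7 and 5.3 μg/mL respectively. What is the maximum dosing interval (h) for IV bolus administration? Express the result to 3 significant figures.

41.2 h

Vd(total) = 40 kg × 6.1 L/kg = 244.0 L
k = CL / Vd = 6.800 / 244.0 = 0.02787 h⁻¹
Between IV bolus doses, concentration decays as C = C₀·e^(−kτ), so C_peak/C_trough = e^(kτ).
τ_max = ln(C_peak/C_trough) / k = ln(16.7/5.3) / 0.02787 = 1.148 / 0.02787 = 41.19 h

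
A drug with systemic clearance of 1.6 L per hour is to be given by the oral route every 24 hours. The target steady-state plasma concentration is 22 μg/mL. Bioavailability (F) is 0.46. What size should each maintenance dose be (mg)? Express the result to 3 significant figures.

1840 mg

D = CL × Css × τ / F = 1.600 × 22 × 24 / 0.46 = 1837 mg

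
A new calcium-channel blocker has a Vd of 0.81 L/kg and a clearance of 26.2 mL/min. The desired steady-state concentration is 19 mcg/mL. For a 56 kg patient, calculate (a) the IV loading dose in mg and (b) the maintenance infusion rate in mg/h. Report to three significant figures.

Total Vd = 0.81 × 56 = 45.36 L
LD = Vd · C_target = 45.36 × 19 = 861.8 mg
CL = 26.2 mL/min = 26.2 × 0.06 = 1.572 L/h
Infusion rate = 1.572 L/h × 19 mg/L = 29.87 mg/h

(a) 862 mg; (b) 29.9 mg/h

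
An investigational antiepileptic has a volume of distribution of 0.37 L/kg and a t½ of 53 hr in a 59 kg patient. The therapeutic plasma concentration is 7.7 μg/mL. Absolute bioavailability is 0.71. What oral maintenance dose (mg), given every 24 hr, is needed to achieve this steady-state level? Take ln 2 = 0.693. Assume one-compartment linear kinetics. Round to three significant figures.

Total Vd = 0.37 × 59 = 21.83 L
CL = ln 2 · Vd / t½ = 0.693 × 21.83 / 53 = 0.2854 L/h
D = CL × Css × τ / F = 0.2854 × 7.7 × 24 / 0.71 = 74.28 mg

74.3 mg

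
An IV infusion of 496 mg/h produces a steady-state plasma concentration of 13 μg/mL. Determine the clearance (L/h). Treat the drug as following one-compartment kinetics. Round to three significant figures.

38.2 L/h

At steady state, infusion rate = CL × Css, so CL = rate / Css.
CL = 496 / 13 = 38.15 L/h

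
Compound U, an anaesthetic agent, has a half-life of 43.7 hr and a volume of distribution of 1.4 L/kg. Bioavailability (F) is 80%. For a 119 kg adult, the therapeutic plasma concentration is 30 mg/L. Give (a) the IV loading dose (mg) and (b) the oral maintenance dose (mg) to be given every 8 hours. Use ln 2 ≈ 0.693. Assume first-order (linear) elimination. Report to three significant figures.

Vd(total) = 119 kg × 1.4 L/kg = 166.6 L
LD = Vd × C = 166.6 × 30 = 4998 mg
CL = 0.693 × Vd / t½ = 0.693 × 166.6 / 43.7 = 2.642 L/h
D = CL × Css × τ / F = 2.642 × 30 × 8 / 0.8 = 792.6 mg

(a) 5000 mg; (b) 793 mg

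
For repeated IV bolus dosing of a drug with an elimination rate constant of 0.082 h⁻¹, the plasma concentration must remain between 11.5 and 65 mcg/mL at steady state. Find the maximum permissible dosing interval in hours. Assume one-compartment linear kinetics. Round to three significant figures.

21.1 h

Between IV bolus doses, concentration decays as C = C₀·e^(−kτ), so C_peak/C_trough = e^(kτ).
τ_max = ln(C_peak/C_trough) / k = ln(65/11.5) / 0.08200 = 1.732 / 0.08200 = 21.12 h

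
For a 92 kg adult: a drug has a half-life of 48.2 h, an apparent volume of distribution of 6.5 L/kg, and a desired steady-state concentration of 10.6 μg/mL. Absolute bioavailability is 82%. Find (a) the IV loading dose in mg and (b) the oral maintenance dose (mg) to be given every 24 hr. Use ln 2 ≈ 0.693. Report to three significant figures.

Total Vd = 6.5 × 92 = 598.0 L
LD = Vd × C = 598.0 × 10.6 = 6339 mg
CL = 0.693 × Vd / t½ = 0.693 × 598.0 / 48.2 = 8.598 L/h
D = CL × Css × τ / F = 8.598 × 10.6 × 24 / 0.82 = 2667 mg

(a) 6340 mg; (b) 2670 mg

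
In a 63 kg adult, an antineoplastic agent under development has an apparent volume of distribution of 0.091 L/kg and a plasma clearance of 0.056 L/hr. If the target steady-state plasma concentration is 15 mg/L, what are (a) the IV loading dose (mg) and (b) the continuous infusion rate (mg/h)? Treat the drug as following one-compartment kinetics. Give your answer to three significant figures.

(a) 86.0 mg; (b) 0.840 mg/h

Vd = 0.091 L/kg × 63 kg = 5.733 L
Loading: fill Vd to C_target → 5.733 L × 15 mg/L = 86.00 mg
Maintenance: replace elimination → rate = CL × Css = 0.05600 × 15 = 0.8400 mg/h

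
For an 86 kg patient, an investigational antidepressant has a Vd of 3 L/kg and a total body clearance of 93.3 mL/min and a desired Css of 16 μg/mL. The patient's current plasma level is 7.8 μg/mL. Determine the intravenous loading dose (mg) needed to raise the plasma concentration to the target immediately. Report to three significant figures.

Total Vd = 3 × 86 = 258.0 L
The loading dose fills Vd to the target concentration.
Concentration deficit ΔC = 16 − 7.8 = 8.200 mg/L
LD = Vd × ΔC = 258.0 × 8.200 = 2116 mg

2120 mg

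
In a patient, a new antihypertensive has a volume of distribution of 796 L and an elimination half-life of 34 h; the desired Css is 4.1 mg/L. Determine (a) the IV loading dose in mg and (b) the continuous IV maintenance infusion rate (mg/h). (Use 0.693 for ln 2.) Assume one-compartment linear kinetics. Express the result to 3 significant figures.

LD = Vd × C = 796.0 × 4.1 = 3264 mg
CL = 0.693 × Vd / t½ = 0.693 × 796.0 / 34 = 16.22 L/h
Infusion rate = CL × Css = 16.22 × 4.1 = 66.50 mg/h

(a) 3260 mg; (b) 66.5 mg/h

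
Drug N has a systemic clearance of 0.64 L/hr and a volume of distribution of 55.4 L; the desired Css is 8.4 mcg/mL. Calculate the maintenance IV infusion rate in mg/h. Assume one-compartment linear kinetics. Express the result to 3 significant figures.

5.38 mg/h

Infusion rate = CL · Css = 0.6400 L/h × 8.4 mg/L = 5.376 mg/h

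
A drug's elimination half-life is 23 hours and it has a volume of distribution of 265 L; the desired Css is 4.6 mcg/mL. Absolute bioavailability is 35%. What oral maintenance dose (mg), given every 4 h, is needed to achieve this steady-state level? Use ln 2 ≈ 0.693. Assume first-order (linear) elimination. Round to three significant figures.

420 mg

k = 0.693/23 = 0.03013 h⁻¹, so CL = k·Vd = 0.03013 × 265.0 = 7.984 L/h
D = CL × Css × τ / F = 7.984 × 4.6 × 4 / 0.35 = 419.7 mg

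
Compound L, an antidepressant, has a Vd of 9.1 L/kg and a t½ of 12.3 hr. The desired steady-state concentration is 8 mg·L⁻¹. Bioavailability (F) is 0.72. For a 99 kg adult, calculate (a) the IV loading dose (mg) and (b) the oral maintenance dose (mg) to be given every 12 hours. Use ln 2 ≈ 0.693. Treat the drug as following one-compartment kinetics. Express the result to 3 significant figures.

Total Vd = 9.1 × 99 = 900.9 L
LD = Vd × C = 900.9 × 8 = 7207 mg
CL = 0.693 × Vd / t½ = 0.693 × 900.9 / 12.3 = 50.76 L/h
D = CL × Css × τ / F = 50.76 × 8 × 12 / 0.72 = 6768 mg

(a) 7210 mg; (b) 6770 mg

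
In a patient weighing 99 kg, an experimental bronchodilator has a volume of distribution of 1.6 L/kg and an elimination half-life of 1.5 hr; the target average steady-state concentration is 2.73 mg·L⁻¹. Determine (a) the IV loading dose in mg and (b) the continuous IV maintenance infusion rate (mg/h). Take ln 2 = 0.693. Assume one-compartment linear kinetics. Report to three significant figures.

Total Vd = 1.6 × 99 = 158.4 L
LD = Vd × C = 158.4 × 2.73 = 432.4 mg
CL = 0.693 × Vd / t½ = 0.693 × 158.4 / 1.5 = 73.18 L/h
Infusion rate = CL × Css = 73.18 × 2.73 = 199.8 mg/h

(a) 432 mg; (b) 200 mg/h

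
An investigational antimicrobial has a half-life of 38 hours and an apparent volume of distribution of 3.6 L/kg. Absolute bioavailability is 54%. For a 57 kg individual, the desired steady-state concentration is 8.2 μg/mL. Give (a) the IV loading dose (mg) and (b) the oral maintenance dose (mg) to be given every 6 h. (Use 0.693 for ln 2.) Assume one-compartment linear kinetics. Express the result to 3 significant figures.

Vd(total) = 57 kg × 3.6 L/kg = 205.2 L
LD = Vd × C = 205.2 × 8.2 = 1683 mg
CL = 0.693 × Vd / t½ = 0.693 × 205.2 / 38 = 3.742 L/h
D = CL × Css × τ / F = 3.742 × 8.2 × 6 / 0.54 = 340.9 mg

(a) 1680 mg; (b) 341 mg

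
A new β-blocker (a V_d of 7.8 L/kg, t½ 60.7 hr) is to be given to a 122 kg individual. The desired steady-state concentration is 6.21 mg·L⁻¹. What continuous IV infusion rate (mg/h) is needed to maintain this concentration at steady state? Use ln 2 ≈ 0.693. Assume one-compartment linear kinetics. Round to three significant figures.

Vd(total) = 122 kg × 7.8 L/kg = 951.6 L
k = 0.693/60.7 = 0.01142 h⁻¹, so CL = k·Vd = 0.01142 × 951.6 = 10.87 L/h
Infusion rate = CL × Css = 10.87 × 6.21 = 67.50 mg/h

67.5 mg/h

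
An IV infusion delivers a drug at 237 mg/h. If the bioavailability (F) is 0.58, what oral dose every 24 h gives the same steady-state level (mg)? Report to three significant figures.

To maintain the same Css, the systemic dosing rate must be unchanged: F·D/τ = infusion rate.
D = rate × τ / F = 237 × 24 / 0.58 = 9807 mg

9810 mg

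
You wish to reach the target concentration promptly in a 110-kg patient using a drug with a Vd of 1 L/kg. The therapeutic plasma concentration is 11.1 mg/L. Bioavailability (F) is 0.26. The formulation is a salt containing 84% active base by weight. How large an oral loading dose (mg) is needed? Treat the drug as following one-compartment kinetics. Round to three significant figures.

Vd(total) = 110 kg × 1 L/kg = 110.0 L
LD = Vd × C / F / S = 110.0 × 11.10 / 0.26 / 0.84 = 5591 mg

5590 mg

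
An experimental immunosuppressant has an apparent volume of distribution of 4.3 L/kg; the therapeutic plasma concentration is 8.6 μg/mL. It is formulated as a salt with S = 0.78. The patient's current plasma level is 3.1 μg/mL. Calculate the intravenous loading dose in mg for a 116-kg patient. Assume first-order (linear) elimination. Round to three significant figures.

Vd(total) = 116 kg × 4.3 L/kg = 498.8 L
Concentration deficit ΔC = 8.6 − 3.1 = 5.500 mg/L
LD = Vd × ΔC / S = 498.8 × 5.500 / 0.78 = 3517 mg

3520 mg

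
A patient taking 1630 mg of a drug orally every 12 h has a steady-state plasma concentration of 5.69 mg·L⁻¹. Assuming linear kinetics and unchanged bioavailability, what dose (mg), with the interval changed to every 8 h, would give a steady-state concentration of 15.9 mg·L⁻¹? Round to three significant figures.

For first-order elimination, Css ∝ F·D/(CL·τ); F and CL are unchanged, so Css ∝ D/τ.
D₂ = D₁ × (Css,target / Css,current) × (τ₂/τ₁) = 1630 × (15.9/5.69) × (8/12) = 3037 mg

3040 mg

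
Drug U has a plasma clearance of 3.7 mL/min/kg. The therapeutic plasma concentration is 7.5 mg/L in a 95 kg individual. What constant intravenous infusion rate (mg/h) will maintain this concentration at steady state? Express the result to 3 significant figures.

158 mg/h

CL = 3.7 mL/min/kg × 95 kg = 351.5 mL/min = 351.5 × 60/1000 = 21.09 L/h
Infusion rate = CL · Css = 21.09 L/h × 7.5 mg/L = 158.2 mg/h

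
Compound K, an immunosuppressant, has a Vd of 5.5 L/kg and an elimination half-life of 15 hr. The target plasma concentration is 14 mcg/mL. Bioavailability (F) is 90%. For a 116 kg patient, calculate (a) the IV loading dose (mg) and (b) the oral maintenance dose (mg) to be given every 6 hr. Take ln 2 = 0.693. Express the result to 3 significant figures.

(a) 8930 mg; (b) 2750 mg

Vd = 5.5 L/kg × 116 kg = 638.0 L
LD = Vd × C = 638.0 × 14 = 8932 mg
CL = 0.693 × Vd / t½ = 0.693 × 638.0 / 15 = 29.48 L/h
D = CL × Css × τ / F = 29.48 × 14 × 6 / 0.9 = 2751 mg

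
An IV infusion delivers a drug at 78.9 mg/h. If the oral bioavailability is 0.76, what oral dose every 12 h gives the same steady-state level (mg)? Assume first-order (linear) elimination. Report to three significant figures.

To maintain the same Css, the systemic dosing rate must be unchanged: F·D/τ = infusion rate.
D = rate × τ / F = 78.9 × 12 / 0.76 = 1246 mg

1250 mg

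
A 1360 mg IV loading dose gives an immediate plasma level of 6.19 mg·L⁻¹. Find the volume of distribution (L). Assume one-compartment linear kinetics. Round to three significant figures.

Immediately after an IV bolus, C₀ = Dose / Vd, so Vd = Dose / C₀.
Vd = 1360 / 6.19 = 219.7 L

220 L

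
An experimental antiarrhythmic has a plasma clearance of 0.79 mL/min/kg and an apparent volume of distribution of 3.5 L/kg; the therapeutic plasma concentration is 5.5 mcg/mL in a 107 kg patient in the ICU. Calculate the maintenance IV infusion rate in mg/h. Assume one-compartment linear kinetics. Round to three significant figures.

CL = 0.79 mL/min/kg × 107 kg = 84.53 mL/min = 84.53 × 60/1000 = 5.072 L/h
At steady state, infusion rate equals elimination rate: rate in = CL × Css.
Rate = CL × Css = 5.072 × 5.5 = 27.90 mg/h

27.9 mg/h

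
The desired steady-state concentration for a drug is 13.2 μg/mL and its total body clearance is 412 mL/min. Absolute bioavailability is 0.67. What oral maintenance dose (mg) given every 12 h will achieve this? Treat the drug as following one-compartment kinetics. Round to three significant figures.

CL = 412 mL/min = 412 × 0.06 = 24.72 L/h
D = CL × Css × τ / F = 24.72 × 13.2 × 12 / 0.67 = 5844 mg

5840 mg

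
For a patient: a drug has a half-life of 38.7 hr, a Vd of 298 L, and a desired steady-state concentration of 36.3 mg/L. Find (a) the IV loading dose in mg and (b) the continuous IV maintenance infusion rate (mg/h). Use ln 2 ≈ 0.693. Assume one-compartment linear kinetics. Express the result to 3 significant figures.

LD = Vd × C = 298.0 × 36.3 = 10820 mg
CL = 0.693 × Vd / t½ = 0.693 × 298.0 / 38.7 = 5.336 L/h
Infusion rate = CL × Css = 5.336 × 36.3 = 193.7 mg/h

(a) 10800 mg; (b) 194 mg/h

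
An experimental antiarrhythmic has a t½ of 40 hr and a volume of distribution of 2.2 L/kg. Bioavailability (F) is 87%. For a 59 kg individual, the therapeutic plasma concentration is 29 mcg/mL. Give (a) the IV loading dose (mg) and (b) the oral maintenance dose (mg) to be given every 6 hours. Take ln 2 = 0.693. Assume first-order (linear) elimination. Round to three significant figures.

Vd = 2.2 L/kg × 59 kg = 129.8 L
LD = Vd × C = 129.8 × 29 = 3764 mg
CL = 0.693 × Vd / t½ = 0.693 × 129.8 / 40 = 2.249 L/h
D = CL × Css × τ / F = 2.249 × 29 × 6 / 0.87 = 449.8 mg

(a) 3760 mg; (b) 450 mg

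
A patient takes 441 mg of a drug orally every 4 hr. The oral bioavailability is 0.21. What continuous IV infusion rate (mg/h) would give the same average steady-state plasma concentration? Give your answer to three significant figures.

Equivalent systemic input: infusion rate = F·D/τ.
Rate = 0.21 × 441 / 4 = 23.15 mg/h

23.2 mg/h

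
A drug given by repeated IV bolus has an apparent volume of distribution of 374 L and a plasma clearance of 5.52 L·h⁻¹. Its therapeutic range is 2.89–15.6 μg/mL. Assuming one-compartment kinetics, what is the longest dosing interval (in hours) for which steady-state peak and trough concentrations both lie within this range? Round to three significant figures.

k = CL / Vd = 5.520 / 374.0 = 0.01476 h⁻¹
Between IV bolus doses, concentration decays as C = C₀·e^(−kτ), so C_peak/C_trough = e^(kτ).
τ_max = ln(C_peak/C_trough) / k = ln(15.6/2.89) / 0.01476 = 1.686 / 0.01476 = 114.2 h

114 h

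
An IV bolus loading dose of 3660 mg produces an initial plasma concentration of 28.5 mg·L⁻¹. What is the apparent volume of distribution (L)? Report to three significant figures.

Immediately after an IV bolus, C₀ = Dose / Vd, so Vd = Dose / C₀.
Vd = 3660 / 28.5 = 128.4 L

128 L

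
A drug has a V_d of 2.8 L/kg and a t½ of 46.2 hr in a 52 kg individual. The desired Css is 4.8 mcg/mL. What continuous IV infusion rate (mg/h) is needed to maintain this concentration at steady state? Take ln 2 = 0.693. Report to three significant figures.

10.5 mg/h

Total Vd = 2.8 × 52 = 145.6 L
CL = ln 2 · Vd / t½ = 0.693 × 145.6 / 46.2 = 2.184 L/h
Infusion rate = CL × Css = 2.184 × 4.8 = 10.48 mg/h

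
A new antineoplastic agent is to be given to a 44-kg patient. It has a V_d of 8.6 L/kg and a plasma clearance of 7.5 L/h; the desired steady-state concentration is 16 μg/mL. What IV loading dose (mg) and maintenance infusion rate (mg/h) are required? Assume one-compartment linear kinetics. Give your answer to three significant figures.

(a) 6050 mg; (b) 120 mg/h

Vd = 8.6 L/kg × 44 kg = 378.4 L
LD = Vd · C_target = 378.4 × 16 = 6054 mg
Maintenance infusion rate = CL × Css = 7.500 × 16 = 120.0 mg/h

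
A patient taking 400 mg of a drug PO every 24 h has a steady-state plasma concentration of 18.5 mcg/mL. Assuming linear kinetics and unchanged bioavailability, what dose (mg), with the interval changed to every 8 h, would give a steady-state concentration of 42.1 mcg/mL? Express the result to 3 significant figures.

With linear kinetics, Css is proportional to dose rate (D/τ) at fixed clearance.
D₂ = D₁ × (Css,target / Css,current) × (τ₂/τ₁) = 400 × (42.1/18.5) × (8/24) = 303.4 mg

303 mg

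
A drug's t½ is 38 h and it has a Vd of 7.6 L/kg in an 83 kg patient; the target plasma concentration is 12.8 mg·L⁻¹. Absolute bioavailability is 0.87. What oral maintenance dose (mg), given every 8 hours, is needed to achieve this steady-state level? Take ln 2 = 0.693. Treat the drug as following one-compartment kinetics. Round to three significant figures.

1350 mg

Total Vd = 7.6 × 83 = 630.8 L
CL = 0.693 × Vd / t½ = 0.693 × 630.8 / 38 = 11.50 L/h
D = CL × Css × τ / F = 11.50 × 12.8 × 8 / 0.87 = 1354 mg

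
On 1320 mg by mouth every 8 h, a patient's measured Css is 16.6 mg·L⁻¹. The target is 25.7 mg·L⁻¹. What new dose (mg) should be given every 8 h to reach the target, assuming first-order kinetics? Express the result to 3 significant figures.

With linear kinetics, Css is proportional to dose rate (D/τ) at fixed clearance.
D₂ = D₁ × (Css,target / Css,current) = 1320 × 25.7/16.6 = 2044 mg

2040 mg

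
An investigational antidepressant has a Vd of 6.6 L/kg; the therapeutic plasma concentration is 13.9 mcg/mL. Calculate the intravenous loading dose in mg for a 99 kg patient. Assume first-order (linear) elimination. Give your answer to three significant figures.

9080 mg

Total Vd = 6.6 × 99 = 653.4 L
LD = Vd × C = 653.4 × 13.90 = 9082 mg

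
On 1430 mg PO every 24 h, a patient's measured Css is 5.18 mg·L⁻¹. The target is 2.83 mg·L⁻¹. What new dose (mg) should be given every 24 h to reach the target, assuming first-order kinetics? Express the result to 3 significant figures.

781 mg

With linear kinetics, Css is proportional to dose rate (D/τ) at fixed clearance.
D₂ = D₁ × (Css,target / Css,current) = 1430 × 2.83/5.18 = 781.3 mg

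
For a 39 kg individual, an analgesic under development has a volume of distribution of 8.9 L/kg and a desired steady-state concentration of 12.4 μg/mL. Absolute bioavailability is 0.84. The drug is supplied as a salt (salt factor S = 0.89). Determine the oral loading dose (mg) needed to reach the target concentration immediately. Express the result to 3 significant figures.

Total Vd = 8.9 × 39 = 347.1 L
LD = Vd × C / F / S = 347.1 × 12.40 / 0.84 / 0.89 = 5757 mg

5760 mg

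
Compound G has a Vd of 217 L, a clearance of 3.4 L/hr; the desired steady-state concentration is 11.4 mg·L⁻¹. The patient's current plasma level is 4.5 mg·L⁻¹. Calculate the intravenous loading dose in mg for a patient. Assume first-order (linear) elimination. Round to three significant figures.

Concentration deficit ΔC = 11.4 − 4.5 = 6.900 mg/L
LD = Vd × ΔC = 217.0 × 6.900 = 1497 mg

1500 mg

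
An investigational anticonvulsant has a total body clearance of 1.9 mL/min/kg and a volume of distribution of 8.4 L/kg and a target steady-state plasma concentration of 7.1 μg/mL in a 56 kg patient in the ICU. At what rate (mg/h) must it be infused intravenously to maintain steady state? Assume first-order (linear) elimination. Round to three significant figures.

CL = 1.9 mL/min/kg × 56 kg = 106.4 mL/min = 106.4 × 60/1000 = 6.384 L/h
Maintenance depends on clearance, not Vd — rate in must match rate out.
Rate = CL × Css = 6.384 × 7.1 = 45.33 mg/h

45.3 mg/h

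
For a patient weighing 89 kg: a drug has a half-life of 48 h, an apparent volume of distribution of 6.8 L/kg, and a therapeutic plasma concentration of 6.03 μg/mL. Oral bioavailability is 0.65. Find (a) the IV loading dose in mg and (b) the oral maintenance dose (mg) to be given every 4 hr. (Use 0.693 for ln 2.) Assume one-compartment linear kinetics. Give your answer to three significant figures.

Vd(total) = 89 kg × 6.8 L/kg = 605.2 L
LD = Vd × C = 605.2 × 6.03 = 3649 mg
CL = 0.693 × Vd / t½ = 0.693 × 605.2 / 48 = 8.738 L/h
D = CL × Css × τ / F = 8.738 × 6.03 × 4 / 0.65 = 324.2 mg

(a) 3650 mg; (b) 324 mg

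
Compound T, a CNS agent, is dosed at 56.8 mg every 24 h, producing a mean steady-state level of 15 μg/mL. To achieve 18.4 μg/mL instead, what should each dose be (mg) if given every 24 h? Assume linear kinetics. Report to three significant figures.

For first-order elimination, Css ∝ F·D/(CL·τ); F and CL are unchanged, so Css ∝ D/τ.
D₂ = D₁ × (Css,target / Css,current) = 56.8 × 18.4/15 = 69.67 mg

69.7 mg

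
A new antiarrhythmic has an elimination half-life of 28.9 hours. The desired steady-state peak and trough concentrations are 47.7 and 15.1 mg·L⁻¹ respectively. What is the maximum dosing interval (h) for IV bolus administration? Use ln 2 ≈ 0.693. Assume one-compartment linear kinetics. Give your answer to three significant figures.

k = 0.693 / t½ = 0.693 / 28.9 = 0.02398 h⁻¹
Between IV bolus doses, concentration decays as C = C₀·e^(−kτ), so C_peak/C_trough = e^(kτ).
τ_max = ln(C_peak/C_trough) / k = ln(47.7/15.1) / 0.02398 = 1.150 / 0.02398 = 47.96 h

48.0 h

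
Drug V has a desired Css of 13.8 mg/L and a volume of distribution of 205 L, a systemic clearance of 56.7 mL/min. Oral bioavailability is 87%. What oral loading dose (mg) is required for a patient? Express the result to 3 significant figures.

The loading dose fills Vd to the target concentration; clearance is irrelevant here.
LD = Vd × C / F = 205.0 × 13.80 / 0.87 = 3252 mg

3250 mg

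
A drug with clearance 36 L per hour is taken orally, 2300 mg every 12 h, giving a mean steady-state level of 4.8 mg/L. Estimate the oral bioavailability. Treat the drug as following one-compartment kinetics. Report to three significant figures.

0.902

F·D/τ = CL·Css at steady state → F = CL·Css·τ / D.
F = 36 × 4.8 × 12 / 2300 = 0.902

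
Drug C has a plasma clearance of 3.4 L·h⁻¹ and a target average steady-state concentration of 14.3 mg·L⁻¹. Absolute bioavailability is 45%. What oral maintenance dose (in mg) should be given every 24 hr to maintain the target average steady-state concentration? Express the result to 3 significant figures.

2590 mg

At steady state, dose per interval replaces the amount cleared in that interval: F·D/τ = CL·Css.
D = CL × Css × τ / F = 3.400 × 14.3 × 24 / 0.45 = 2593 mg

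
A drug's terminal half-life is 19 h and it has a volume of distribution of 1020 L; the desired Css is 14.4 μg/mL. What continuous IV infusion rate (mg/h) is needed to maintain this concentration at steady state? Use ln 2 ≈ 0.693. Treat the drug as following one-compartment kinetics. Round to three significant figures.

536 mg/h

CL = 0.693 × Vd / t½ = 0.693 × 1020 / 19 = 37.20 L/h
Infusion rate = CL × Css = 37.20 × 14.4 = 535.7 mg/h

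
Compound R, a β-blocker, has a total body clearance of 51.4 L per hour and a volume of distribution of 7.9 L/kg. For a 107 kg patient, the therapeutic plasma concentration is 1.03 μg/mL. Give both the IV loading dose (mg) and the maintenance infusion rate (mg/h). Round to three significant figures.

(a) 871 mg; (b) 52.9 mg/h

Vd = 7.9 L/kg × 107 kg = 845.3 L
Loading dose = Vd × C = 845.3 × 1.03 = 870.7 mg
Maintenance infusion rate = CL × Css = 51.40 × 1.03 = 52.94 mg/h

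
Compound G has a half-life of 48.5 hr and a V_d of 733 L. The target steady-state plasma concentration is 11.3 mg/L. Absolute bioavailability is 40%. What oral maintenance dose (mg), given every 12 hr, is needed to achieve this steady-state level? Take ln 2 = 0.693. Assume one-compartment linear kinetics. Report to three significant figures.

3550 mg

k = 0.693/48.5 = 0.01429 h⁻¹, so CL = k·Vd = 0.01429 × 733.0 = 10.47 L/h
D = CL × Css × τ / F = 10.47 × 11.3 × 12 / 0.4 = 3549 mg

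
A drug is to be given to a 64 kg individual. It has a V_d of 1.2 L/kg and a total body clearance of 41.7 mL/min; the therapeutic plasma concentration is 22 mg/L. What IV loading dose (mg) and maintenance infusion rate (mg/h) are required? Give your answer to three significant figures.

Total Vd = 1.2 × 64 = 76.80 L
Loading: fill Vd to C_target → 76.80 L × 22 mg/L = 1690 mg
Convert clearance: 41.7 mL/min × 60 min/h ÷ 1000 mL/L = 2.502 L/h
Maintenance: replace elimination → rate = CL × Css = 2.502 × 22 = 55.04 mg/h

(a) 1690 mg; (b) 55.0 mg/h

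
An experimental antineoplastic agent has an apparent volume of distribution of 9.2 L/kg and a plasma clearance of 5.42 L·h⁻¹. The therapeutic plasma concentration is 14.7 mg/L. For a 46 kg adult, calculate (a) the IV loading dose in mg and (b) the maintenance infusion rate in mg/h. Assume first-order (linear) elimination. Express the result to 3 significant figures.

Total Vd = 9.2 × 46 = 423.2 L
Loading dose = Vd × C = 423.2 × 14.7 = 6221 mg
Maintenance infusion rate = CL × Css = 5.420 × 14.7 = 79.67 mg/h

(a) 6220 mg; (b) 79.7 mg/h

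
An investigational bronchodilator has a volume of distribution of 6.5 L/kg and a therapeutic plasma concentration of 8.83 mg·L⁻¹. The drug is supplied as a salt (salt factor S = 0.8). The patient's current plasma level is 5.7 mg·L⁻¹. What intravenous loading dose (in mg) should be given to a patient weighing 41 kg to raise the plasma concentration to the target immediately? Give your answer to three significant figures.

1040 mg

Total Vd = 6.5 × 41 = 266.5 L
Concentration deficit ΔC = 8.83 − 5.7 = 3.130 mg/L
LD = Vd × ΔC / S = 266.5 × 3.130 / 0.8 = 1043 mg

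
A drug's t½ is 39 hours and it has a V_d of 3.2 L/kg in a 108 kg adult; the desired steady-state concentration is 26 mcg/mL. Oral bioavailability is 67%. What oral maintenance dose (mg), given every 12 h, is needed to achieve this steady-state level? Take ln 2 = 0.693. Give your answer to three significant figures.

Total Vd = 3.2 × 108 = 345.6 L
k = 0.693/39 = 0.01777 h⁻¹, so CL = k·Vd = 0.01777 × 345.6 = 6.141 L/h
D = CL × Css × τ / F = 6.141 × 26 × 12 / 0.67 = 2860 mg

2860 mg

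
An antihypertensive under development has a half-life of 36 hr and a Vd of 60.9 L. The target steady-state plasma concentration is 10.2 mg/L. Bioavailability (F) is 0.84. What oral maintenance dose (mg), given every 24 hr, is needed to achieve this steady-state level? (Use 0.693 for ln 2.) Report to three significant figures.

CL = ln 2 · Vd / t½ = 0.693 × 60.90 / 36 = 1.172 L/h
D = CL × Css × τ / F = 1.172 × 10.2 × 24 / 0.84 = 341.6 mg

342 mg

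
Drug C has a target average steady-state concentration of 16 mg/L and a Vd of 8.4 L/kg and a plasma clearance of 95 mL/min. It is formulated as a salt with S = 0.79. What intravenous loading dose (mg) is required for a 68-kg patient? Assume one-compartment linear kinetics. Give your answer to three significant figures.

11600 mg

Vd(total) = 68 kg × 8.4 L/kg = 571.2 L
Loading dose depends on Vd (not clearance): it fills the distribution volume.
LD = Vd × C / S = 571.2 × 16.00 / 0.79 = 11570 mg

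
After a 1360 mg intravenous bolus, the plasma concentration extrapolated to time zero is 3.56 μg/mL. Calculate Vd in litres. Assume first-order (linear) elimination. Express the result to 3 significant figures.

Immediately after an IV bolus, C₀ = Dose / Vd, so Vd = Dose / C₀.
Vd = 1360 / 3.56 = 382.0 L

382 L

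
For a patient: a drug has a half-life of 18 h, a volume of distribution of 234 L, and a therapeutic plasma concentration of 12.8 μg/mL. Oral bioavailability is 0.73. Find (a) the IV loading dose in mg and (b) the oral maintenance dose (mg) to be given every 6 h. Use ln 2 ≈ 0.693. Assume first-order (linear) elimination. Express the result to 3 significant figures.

LD = Vd × C = 234.0 × 12.8 = 2995 mg
CL = 0.693 × Vd / t½ = 0.693 × 234.0 / 18 = 9.009 L/h
D = CL × Css × τ / F = 9.009 × 12.8 × 6 / 0.73 = 947.8 mg

(a) 3000 mg; (b) 948 mg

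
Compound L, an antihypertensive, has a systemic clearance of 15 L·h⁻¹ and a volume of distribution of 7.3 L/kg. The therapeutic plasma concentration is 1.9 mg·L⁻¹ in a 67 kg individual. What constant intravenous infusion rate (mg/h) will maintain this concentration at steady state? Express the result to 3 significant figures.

Vd does not affect the maintenance rate; only clearance governs steady-state input.
Rate = CL × Css = 15.00 × 1.9 = 28.50 mg/h

28.5 mg/h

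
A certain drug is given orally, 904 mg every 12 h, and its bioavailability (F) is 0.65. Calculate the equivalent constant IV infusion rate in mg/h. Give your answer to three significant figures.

49.0 mg/h

Equivalent systemic input: infusion rate = F·D/τ.
Rate = 0.65 × 904 / 12 = 48.97 mg/h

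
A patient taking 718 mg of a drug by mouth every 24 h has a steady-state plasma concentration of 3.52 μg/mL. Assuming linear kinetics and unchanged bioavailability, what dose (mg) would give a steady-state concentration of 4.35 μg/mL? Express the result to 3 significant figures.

887 mg

For first-order elimination, Css ∝ F·D/(CL·τ); F and CL are unchanged, so Css ∝ D/τ.
D₂ = D₁ × (Css,target / Css,current) = 718 × 4.35/3.52 = 887.3 mg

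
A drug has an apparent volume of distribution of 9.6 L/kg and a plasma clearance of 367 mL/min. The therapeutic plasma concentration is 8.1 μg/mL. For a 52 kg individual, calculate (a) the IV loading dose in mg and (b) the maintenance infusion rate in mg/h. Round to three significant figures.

(a) 4040 mg; (b) 178 mg/h

Vd(total) = 52 kg × 9.6 L/kg = 499.2 L
Loading: fill Vd to C_target → 499.2 L × 8.1 mg/L = 4044 mg
CL = 367 mL/min = 367 × 0.06 = 22.02 L/h
Maintenance: replace elimination → rate = CL × Css = 22.02 × 8.1 = 178.4 mg/h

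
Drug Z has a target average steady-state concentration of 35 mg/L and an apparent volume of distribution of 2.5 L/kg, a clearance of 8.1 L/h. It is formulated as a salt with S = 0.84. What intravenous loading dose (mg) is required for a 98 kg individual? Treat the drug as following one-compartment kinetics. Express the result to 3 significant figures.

10200 mg

Vd(total) = 98 kg × 2.5 L/kg = 245.0 L
LD = Vd × C / S = 245.0 × 35.00 / 0.84 = 10210 mg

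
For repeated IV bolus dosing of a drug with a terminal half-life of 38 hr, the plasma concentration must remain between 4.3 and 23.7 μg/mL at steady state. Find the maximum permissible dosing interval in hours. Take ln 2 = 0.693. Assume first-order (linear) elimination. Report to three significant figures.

93.6 h

k = 0.693 / t½ = 0.693 / 38 = 0.01824 h⁻¹
Between IV bolus doses, concentration decays as C = C₀·e^(−kτ), so C_peak/C_trough = e^(kτ).
τ_max = ln(C_peak/C_trough) / k = ln(23.7/4.3) / 0.01824 = 1.707 / 0.01824 = 93.59 h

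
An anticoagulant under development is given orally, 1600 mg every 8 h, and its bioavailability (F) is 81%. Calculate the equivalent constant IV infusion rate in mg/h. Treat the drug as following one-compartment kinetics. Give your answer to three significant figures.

162 mg/h

Equivalent systemic input: infusion rate = F·D/τ.
Rate = 0.81 × 1600 / 8 = 162.0 mg/h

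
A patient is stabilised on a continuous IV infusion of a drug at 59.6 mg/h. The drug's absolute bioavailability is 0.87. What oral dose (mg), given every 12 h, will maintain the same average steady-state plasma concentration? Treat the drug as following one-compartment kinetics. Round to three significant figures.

To maintain the same Css, the systemic dosing rate must be unchanged: F·D/τ = infusion rate.
D = rate × τ / F = 59.6 × 12 / 0.87 = 822.1 mg

822 mg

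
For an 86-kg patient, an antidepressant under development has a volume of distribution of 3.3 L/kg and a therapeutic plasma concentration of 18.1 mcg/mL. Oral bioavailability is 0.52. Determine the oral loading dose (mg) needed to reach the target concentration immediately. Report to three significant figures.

Total Vd = 3.3 × 86 = 283.8 L
LD = Vd × C / F = 283.8 × 18.10 / 0.52 = 9878 mg

9880 mg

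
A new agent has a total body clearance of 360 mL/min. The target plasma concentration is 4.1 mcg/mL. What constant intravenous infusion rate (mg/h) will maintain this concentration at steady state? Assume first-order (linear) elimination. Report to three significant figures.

88.6 mg/h

CL = 360 mL/min × 60/1000 = 21.60 L/h
At steady state, infusion rate equals elimination rate: rate in = CL × Css.
R₀ = 21.60 × 4.1 = 88.56 mg/h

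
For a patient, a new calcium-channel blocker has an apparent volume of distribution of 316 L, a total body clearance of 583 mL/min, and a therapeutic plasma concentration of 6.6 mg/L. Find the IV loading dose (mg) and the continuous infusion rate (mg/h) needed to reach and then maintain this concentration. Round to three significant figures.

Loading dose = Vd × C = 316.0 × 6.6 = 2086 mg
CL = 583 mL/min × 60/1000 = 34.98 L/h
Infusion rate = 34.98 L/h × 6.6 mg/L = 230.9 mg/h

(a) 2090 mg; (b) 231 mg/h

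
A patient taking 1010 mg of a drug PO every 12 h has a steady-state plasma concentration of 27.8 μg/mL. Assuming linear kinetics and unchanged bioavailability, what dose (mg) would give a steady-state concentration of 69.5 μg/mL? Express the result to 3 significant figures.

With linear kinetics, Css is proportional to dose rate (D/τ) at fixed clearance.
D₂ = D₁ × (Css,target / Css,current) = 1010 × 69.5/27.8 = 2525 mg

2530 mg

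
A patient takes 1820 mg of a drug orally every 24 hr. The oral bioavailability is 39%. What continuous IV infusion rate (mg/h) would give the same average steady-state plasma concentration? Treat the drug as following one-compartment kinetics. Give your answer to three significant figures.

Equivalent systemic input: infusion rate = F·D/τ.
Rate = 0.39 × 1820 / 24 = 29.58 mg/h

29.6 mg/h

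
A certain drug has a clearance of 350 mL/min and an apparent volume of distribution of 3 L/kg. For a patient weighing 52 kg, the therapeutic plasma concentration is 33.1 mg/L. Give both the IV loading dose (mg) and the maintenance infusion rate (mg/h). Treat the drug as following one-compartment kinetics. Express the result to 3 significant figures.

Vd(total) = 52 kg × 3 L/kg = 156.0 L
Loading: fill Vd to C_target → 156.0 L × 33.1 mg/L = 5164 mg
Convert clearance: 350 mL/min × 60 min/h ÷ 1000 mL/L = 21.00 L/h
Maintenance: replace elimination → rate = CL × Css = 21.00 × 33.1 = 695.1 mg/h

(a) 5160 mg; (b) 695 mg/h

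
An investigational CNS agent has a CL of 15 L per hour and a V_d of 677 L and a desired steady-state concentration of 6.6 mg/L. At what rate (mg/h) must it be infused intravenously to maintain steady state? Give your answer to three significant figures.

Vd does not affect the maintenance rate; only clearance governs steady-state input.
Rate = CL × Css = 15.00 × 6.6 = 99.00 mg/h

99.0 mg/h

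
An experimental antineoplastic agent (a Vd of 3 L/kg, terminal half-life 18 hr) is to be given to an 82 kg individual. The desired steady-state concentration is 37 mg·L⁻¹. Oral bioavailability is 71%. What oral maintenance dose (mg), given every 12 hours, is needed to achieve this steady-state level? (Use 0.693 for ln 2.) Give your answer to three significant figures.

5920 mg

Vd(total) = 82 kg × 3 L/kg = 246.0 L
CL = 0.693 × Vd / t½ = 0.693 × 246.0 / 18 = 9.471 L/h
D = CL × Css × τ / F = 9.471 × 37 × 12 / 0.71 = 5923 mg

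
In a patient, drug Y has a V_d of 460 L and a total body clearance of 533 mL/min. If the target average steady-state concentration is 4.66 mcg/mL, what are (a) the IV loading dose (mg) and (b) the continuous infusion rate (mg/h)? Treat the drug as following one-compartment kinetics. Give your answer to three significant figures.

Loading dose = Vd × C = 460.0 × 4.66 = 2144 mg
CL = 533 mL/min × 60/1000 = 31.98 L/h
Maintenance infusion rate = CL × Css = 31.98 × 4.66 = 149.0 mg/h

(a) 2140 mg; (b) 149 mg/h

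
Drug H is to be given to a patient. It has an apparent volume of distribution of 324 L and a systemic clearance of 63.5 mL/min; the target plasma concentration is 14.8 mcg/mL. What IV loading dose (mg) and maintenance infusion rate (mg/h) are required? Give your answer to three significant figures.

Loading: fill Vd to C_target → 324.0 L × 14.8 mg/L = 4795 mg
CL = 63.5 mL/min = 63.5 × 0.06 = 3.810 L/h
Maintenance: replace elimination → rate = CL × Css = 3.810 × 14.8 = 56.39 mg/h

(a) 4800 mg; (b) 56.4 mg/h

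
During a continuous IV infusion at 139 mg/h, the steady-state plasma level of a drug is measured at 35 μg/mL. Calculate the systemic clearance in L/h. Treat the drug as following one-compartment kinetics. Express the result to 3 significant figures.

3.97 L/h

At steady state, infusion rate = CL × Css, so CL = rate / Css.
CL = 139 / 35 = 3.971 L/h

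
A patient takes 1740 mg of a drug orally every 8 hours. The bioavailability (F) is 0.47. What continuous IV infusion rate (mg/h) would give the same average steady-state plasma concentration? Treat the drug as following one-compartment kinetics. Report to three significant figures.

Equivalent systemic input: infusion rate = F·D/τ.
Rate = 0.47 × 1740 / 8 = 102.2 mg/h

102 mg/h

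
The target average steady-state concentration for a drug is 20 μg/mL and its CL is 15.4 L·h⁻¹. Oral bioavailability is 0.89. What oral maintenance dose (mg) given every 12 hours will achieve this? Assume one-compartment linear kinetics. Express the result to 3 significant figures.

D = CL × Css × τ / F = 15.40 × 20 × 12 / 0.89 = 4153 mg

4150 mg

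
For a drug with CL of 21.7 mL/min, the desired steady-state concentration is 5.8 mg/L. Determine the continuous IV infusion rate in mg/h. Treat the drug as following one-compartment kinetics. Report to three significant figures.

CL = 21.7 mL/min = 21.7 × 0.06 = 1.302 L/h
At steady state, infusion rate equals elimination rate: rate in = CL × Css.
R₀ = 1.302 × 5.8 = 7.552 mg/h

7.55 mg/h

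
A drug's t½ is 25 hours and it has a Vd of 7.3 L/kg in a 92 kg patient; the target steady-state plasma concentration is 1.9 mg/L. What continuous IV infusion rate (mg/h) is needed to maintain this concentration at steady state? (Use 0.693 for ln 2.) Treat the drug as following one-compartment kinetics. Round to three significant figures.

Vd = 7.3 L/kg × 92 kg = 671.6 L
k = 0.693/25 = 0.02772 h⁻¹, so CL = k·Vd = 0.02772 × 671.6 = 18.62 L/h
Infusion rate = CL × Css = 18.62 × 1.9 = 35.38 mg/h

35.4 mg/h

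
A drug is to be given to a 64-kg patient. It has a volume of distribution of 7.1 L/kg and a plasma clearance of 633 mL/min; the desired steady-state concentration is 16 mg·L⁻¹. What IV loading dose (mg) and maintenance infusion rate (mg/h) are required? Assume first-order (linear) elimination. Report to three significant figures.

(a) 7270 mg; (b) 608 mg/h

Vd = 7.1 L/kg × 64 kg = 454.4 L
Loading: fill Vd to C_target → 454.4 L × 16 mg/L = 7270 mg
CL = 633 mL/min = 633 × 0.06 = 37.98 L/h
Maintenance: replace elimination → rate = CL × Css = 37.98 × 16 = 607.7 mg/h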